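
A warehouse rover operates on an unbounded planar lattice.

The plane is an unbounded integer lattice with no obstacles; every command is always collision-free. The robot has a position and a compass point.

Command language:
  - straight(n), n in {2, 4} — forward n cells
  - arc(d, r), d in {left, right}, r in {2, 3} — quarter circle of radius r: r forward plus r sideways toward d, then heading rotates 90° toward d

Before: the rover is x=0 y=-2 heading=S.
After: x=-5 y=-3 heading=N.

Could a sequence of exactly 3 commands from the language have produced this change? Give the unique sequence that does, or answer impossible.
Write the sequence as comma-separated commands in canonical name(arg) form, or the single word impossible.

key: running arc(right, 3) before straight(2) would end elsewhere — order is forced
start: x=0 y=-2 heading=S
step 1 (straight(2)): x=0 y=-4 heading=S
step 2 (arc(right, 2)): x=-2 y=-6 heading=W
step 3 (arc(right, 3)): x=-5 y=-3 heading=N
no other 3-command option fits: unique.

straight(2), arc(right, 2), arc(right, 3)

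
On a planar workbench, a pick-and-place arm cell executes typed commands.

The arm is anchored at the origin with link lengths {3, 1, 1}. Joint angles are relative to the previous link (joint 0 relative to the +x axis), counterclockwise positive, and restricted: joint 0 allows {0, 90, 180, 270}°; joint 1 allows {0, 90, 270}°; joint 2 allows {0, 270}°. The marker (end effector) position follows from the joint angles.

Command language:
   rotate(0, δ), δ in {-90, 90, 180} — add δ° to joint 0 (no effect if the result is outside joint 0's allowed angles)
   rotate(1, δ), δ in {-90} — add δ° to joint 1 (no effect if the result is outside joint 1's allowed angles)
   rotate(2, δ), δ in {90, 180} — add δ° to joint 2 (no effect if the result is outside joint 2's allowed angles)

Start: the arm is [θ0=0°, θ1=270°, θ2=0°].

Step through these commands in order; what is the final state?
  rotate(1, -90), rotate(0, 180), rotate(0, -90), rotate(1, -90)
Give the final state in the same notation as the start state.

[θ0=90°, θ1=270°, θ2=0°]

start: [θ0=0°, θ1=270°, θ2=0°]
[1] after rotate(1, -90): [θ0=0°, θ1=270°, θ2=0°]
[2] after rotate(0, 180): [θ0=180°, θ1=270°, θ2=0°]
[3] after rotate(0, -90): [θ0=90°, θ1=270°, θ2=0°]
[4] after rotate(1, -90): [θ0=90°, θ1=270°, θ2=0°]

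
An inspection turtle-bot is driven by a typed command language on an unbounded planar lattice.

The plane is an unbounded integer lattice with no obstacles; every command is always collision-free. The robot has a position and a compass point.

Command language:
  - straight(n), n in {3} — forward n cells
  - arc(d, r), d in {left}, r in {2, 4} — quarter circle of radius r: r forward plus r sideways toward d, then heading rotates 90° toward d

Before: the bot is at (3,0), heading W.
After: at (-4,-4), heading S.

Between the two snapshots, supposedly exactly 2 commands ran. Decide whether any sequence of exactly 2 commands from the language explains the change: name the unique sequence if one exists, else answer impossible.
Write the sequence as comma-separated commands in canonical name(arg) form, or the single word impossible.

key: order matters: swapping straight(3) and arc(left, 4) lands elsewhere
begin: at (3,0), heading W
1. straight(3) → at (0,0), heading W
2. arc(left, 4) → at (-4,-4), heading S
no rival 2-sequence matches.

straight(3), arc(left, 4)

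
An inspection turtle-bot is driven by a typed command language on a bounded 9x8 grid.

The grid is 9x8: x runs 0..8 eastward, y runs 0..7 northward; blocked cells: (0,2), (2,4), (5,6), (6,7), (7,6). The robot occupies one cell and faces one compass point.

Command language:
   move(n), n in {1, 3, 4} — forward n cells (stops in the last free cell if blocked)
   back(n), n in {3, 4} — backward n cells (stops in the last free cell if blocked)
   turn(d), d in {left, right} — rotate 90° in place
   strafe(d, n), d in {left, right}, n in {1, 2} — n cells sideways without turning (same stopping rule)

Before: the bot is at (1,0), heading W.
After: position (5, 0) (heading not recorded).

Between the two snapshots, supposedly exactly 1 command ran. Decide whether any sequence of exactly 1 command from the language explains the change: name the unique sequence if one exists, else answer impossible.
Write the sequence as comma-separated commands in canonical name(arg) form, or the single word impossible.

initial: at (1,0), heading W
[1] after back(4): at (5,0), heading W
all 11 alternatives checked — unique.

back(4)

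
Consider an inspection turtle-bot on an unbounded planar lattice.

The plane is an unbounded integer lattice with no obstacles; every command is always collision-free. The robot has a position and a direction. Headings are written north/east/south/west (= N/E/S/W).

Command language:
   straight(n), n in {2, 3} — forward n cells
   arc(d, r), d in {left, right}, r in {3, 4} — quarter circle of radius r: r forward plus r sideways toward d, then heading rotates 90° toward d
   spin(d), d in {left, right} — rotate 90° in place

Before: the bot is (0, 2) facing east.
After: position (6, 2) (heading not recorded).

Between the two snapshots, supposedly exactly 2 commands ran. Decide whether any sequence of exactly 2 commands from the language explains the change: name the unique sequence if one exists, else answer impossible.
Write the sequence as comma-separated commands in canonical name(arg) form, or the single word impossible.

straight(3), straight(3)

from: (0, 2) facing east
step 1 (straight(3)): (3, 2) facing east
step 2 (straight(3)): (6, 2) facing east
no other 2-command option fits: unique.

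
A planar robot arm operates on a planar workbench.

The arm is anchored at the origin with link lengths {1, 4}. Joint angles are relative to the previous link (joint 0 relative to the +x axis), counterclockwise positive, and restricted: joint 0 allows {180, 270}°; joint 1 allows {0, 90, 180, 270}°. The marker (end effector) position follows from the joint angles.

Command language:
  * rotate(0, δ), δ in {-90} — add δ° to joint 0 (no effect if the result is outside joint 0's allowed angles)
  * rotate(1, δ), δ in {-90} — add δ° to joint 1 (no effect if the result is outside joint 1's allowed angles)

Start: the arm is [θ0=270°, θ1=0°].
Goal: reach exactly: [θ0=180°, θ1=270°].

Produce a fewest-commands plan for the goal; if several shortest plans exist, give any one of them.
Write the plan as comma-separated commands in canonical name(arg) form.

rotate(1, -90), rotate(0, -90)

start: [θ0=270°, θ1=0°]
[1] after rotate(1, -90): [θ0=270°, θ1=270°]
[2] after rotate(0, -90): [θ0=180°, θ1=270°]
shorter routes all fall short; 2 is best.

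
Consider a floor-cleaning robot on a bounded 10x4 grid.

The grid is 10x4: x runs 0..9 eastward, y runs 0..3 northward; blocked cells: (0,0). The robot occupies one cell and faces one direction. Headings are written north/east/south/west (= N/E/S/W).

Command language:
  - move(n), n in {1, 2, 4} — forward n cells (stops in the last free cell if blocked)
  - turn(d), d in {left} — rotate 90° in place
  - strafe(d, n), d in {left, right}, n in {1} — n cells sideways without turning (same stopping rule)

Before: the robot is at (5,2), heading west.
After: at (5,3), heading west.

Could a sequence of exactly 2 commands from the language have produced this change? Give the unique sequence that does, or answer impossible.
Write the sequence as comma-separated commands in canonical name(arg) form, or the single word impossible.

strafe(right, 1), strafe(right, 1)

key: the second strafe(right, 1) runs into the grid edge before its full distance
initial: at (5,2), heading west
step 1 (strafe(right, 1)): at (5,3), heading west
step 2 (strafe(right, 1)): at (5,3), heading west
all 36 alternatives checked — unique.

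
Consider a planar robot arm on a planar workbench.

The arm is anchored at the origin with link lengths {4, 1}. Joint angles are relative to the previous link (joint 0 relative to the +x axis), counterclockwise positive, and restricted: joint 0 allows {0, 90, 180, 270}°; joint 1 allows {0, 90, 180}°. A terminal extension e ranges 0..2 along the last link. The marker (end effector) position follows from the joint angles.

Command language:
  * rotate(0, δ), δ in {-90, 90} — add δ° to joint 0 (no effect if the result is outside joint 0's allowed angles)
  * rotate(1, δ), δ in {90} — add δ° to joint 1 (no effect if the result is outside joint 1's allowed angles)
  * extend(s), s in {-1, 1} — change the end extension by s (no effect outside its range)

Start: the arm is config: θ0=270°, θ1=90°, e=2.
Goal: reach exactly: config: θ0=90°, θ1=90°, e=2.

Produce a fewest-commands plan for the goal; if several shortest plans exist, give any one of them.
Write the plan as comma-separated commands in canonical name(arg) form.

from: config: θ0=270°, θ1=90°, e=2
[1] after rotate(0, 90): config: θ0=0°, θ1=90°, e=2
[2] after rotate(0, 90): config: θ0=90°, θ1=90°, e=2
no 1-step plan works, so 2 is optimal.

rotate(0, 90), rotate(0, 90)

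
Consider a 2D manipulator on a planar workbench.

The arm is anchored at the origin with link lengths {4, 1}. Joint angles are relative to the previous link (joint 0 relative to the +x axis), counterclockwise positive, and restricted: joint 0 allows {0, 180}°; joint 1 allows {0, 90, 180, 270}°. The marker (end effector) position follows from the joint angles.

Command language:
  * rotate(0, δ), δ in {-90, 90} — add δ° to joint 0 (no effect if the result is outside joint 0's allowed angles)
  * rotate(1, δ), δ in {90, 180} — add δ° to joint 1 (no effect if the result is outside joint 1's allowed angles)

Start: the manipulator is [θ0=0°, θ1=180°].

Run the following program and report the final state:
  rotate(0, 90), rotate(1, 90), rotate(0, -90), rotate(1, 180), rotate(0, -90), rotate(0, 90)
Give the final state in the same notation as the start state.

from: [θ0=0°, θ1=180°]
1. rotate(0, 90) → [θ0=0°, θ1=180°]
2. rotate(1, 90) → [θ0=0°, θ1=270°]
3. rotate(0, -90) → [θ0=0°, θ1=270°]
4. rotate(1, 180) → [θ0=0°, θ1=90°]
5. rotate(0, -90) → [θ0=0°, θ1=90°]
6. rotate(0, 90) → [θ0=0°, θ1=90°]

[θ0=0°, θ1=90°]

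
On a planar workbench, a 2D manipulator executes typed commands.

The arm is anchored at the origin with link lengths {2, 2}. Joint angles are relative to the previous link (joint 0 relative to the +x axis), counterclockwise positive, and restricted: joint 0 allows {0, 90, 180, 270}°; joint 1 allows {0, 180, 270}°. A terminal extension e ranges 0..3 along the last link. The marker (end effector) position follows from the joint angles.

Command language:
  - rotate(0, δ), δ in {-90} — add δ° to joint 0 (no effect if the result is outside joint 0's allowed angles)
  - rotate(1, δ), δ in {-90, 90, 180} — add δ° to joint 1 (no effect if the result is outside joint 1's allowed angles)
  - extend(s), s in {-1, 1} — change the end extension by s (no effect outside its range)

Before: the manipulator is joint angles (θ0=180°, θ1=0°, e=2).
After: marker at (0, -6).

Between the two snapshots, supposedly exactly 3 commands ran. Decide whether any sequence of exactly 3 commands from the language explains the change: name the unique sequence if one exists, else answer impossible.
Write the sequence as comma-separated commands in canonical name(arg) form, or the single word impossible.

rotate(0, -90), rotate(0, -90), rotate(0, -90)

t0: joint angles (θ0=180°, θ1=0°, e=2)
[1] after rotate(0, -90): joint angles (θ0=90°, θ1=0°, e=2)
[2] after rotate(0, -90): joint angles (θ0=0°, θ1=0°, e=2)
[3] after rotate(0, -90): joint angles (θ0=270°, θ1=0°, e=2)
no other 3-command option fits: unique.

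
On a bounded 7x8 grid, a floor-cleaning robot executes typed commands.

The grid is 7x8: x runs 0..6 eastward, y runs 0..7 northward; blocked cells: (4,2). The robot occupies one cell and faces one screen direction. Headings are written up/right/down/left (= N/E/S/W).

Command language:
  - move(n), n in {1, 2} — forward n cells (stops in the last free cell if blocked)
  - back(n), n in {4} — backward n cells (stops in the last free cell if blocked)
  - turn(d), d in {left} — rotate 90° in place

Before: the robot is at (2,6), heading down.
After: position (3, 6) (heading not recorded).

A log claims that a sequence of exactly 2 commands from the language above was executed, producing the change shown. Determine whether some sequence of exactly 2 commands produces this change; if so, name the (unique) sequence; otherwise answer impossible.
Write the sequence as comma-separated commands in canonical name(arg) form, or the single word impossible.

key: running move(1) before turn(left) would end elsewhere — order is forced
start: at (2,6), heading down
1. turn(left) → at (2,6), heading right
2. move(1) → at (3,6), heading right
uniquely the one of 16 2-step routes that fits.

turn(left), move(1)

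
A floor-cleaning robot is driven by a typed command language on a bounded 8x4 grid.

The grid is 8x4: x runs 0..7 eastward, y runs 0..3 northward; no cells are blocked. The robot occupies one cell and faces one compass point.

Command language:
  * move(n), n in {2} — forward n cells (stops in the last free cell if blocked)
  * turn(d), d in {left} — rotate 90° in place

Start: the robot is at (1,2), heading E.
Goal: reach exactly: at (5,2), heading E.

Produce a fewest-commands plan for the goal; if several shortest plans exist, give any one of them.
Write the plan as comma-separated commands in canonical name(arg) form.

move(2), move(2)

initial: at (1,2), heading E
t=1 move(2) ⇒ at (3,2), heading E
t=2 move(2) ⇒ at (5,2), heading E
nothing shorter than 2 reaches the goal.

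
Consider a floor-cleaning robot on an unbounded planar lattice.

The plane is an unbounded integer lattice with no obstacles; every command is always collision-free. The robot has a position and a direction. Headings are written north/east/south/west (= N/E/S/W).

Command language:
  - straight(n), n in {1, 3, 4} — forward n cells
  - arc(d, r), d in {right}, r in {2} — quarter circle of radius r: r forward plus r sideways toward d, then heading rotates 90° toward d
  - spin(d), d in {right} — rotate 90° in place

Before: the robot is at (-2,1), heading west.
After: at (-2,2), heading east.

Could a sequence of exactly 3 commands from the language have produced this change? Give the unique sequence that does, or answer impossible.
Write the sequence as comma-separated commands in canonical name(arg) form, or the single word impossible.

spin(right), straight(1), spin(right)

key: position moved to (-2,2) AND the heading swung to E — translation plus rotation needed
begin: at (-2,1), heading west
step 1 (spin(right)): at (-2,1), heading north
step 2 (straight(1)): at (-2,2), heading north
step 3 (spin(right)): at (-2,2), heading east
no rival 3-sequence matches.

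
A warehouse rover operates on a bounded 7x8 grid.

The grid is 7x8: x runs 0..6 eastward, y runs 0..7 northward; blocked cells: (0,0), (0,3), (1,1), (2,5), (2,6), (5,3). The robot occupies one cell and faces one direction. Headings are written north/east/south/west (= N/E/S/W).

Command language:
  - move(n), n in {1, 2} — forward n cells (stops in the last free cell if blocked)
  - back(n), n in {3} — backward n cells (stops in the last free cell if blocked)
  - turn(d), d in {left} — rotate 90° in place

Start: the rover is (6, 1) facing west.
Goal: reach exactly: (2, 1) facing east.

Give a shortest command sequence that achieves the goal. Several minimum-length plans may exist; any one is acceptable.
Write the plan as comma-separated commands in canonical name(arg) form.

initial: (6, 1) facing west
1. move(2) → (4, 1) facing west
2. move(2) → (2, 1) facing west
3. turn(left) → (2, 1) facing south
4. turn(left) → (2, 1) facing east
no 3-step plan works, so 4 is optimal.

move(2), move(2), turn(left), turn(left)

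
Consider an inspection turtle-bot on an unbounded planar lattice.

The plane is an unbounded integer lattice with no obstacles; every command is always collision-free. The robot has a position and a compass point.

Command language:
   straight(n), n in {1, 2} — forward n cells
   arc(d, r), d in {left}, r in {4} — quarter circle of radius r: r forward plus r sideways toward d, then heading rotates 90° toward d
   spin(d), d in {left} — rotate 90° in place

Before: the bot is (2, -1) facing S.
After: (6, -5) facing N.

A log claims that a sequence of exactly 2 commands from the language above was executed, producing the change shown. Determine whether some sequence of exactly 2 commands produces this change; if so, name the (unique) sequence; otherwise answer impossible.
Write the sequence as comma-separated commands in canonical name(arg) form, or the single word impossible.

arc(left, 4), spin(left)

key: position moved to (6,-5) AND the heading swung to N — translation plus rotation needed
begin: (2, -1) facing S
[1] after arc(left, 4): (6, -5) facing E
[2] after spin(left): (6, -5) facing N
no other 2-command option fits: unique.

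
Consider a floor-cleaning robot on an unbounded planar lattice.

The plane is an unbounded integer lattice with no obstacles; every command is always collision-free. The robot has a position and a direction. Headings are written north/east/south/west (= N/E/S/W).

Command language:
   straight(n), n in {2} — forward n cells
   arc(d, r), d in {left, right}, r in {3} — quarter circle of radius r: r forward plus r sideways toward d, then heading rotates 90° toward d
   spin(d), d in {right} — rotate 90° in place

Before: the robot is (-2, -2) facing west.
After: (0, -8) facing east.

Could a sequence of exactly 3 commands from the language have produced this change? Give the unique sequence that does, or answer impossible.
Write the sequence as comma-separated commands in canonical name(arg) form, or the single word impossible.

arc(left, 3), arc(left, 3), straight(2)

key: running straight(2) before arc(left, 3) would end elsewhere — order is forced
begin: (-2, -2) facing west
step 1 (arc(left, 3)): (-5, -5) facing south
step 2 (arc(left, 3)): (-2, -8) facing east
step 3 (straight(2)): (0, -8) facing east
all 64 alternatives checked — unique.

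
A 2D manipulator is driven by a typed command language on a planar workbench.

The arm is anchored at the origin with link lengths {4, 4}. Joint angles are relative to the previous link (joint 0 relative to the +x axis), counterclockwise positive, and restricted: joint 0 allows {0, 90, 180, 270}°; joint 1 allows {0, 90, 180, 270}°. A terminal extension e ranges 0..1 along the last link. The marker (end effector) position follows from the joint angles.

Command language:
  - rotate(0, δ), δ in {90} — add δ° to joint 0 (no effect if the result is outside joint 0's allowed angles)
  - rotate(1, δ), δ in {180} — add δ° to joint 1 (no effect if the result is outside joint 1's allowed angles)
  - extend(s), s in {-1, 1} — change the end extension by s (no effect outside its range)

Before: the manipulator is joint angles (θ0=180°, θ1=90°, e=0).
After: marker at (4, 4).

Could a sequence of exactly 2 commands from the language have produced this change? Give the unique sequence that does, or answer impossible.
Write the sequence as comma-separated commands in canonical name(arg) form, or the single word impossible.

rotate(0, 90), rotate(0, 90)

from: joint angles (θ0=180°, θ1=90°, e=0)
1. rotate(0, 90) → joint angles (θ0=270°, θ1=90°, e=0)
2. rotate(0, 90) → joint angles (θ0=0°, θ1=90°, e=0)
uniquely the one of 16 2-step routes that fits.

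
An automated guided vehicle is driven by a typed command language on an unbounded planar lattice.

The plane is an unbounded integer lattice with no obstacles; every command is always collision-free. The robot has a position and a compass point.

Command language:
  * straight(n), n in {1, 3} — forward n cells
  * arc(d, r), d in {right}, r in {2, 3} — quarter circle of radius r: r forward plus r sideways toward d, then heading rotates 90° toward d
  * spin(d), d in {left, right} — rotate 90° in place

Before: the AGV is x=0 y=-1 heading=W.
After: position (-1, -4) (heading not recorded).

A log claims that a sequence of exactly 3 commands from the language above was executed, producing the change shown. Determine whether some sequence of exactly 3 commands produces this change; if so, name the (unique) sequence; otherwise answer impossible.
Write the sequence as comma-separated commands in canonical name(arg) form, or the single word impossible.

straight(1), spin(left), straight(3)

key: order matters: swapping straight(1) and straight(3) lands elsewhere
initial: x=0 y=-1 heading=W
1. straight(1) → x=-1 y=-1 heading=W
2. spin(left) → x=-1 y=-1 heading=S
3. straight(3) → x=-1 y=-4 heading=S
no rival 3-sequence matches.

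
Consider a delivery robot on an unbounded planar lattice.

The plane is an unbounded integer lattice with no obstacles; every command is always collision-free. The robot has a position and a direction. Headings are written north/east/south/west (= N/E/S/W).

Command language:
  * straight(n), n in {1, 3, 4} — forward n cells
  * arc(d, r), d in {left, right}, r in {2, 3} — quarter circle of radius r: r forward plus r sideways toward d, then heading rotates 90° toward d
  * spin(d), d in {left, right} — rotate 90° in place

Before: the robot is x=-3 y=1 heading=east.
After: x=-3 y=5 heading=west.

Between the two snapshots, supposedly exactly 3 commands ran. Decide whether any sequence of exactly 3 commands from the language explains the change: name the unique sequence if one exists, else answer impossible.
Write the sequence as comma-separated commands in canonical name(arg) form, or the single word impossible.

spin(left), straight(4), spin(left)

key: cell and facing (now W) both changed — the 3 commands mix motion and turning
from: x=-3 y=1 heading=east
[1] after spin(left): x=-3 y=1 heading=north
[2] after straight(4): x=-3 y=5 heading=north
[3] after spin(left): x=-3 y=5 heading=west
uniquely the one of 729 3-step routes that fits.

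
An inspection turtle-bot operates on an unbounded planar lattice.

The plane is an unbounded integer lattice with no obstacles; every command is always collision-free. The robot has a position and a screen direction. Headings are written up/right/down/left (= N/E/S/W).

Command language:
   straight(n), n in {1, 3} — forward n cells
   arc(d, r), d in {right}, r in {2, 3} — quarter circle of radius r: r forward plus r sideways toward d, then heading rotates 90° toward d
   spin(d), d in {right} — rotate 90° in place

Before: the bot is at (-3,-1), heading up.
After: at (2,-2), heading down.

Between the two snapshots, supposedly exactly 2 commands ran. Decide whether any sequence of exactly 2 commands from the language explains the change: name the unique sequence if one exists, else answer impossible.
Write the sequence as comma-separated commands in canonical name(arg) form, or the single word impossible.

arc(right, 2), arc(right, 3)

key: running arc(right, 3) before arc(right, 2) would end elsewhere — order is forced
from: at (-3,-1), heading up
t=1 arc(right, 2) ⇒ at (-1,1), heading right
t=2 arc(right, 3) ⇒ at (2,-2), heading down
all 25 alternatives checked — unique.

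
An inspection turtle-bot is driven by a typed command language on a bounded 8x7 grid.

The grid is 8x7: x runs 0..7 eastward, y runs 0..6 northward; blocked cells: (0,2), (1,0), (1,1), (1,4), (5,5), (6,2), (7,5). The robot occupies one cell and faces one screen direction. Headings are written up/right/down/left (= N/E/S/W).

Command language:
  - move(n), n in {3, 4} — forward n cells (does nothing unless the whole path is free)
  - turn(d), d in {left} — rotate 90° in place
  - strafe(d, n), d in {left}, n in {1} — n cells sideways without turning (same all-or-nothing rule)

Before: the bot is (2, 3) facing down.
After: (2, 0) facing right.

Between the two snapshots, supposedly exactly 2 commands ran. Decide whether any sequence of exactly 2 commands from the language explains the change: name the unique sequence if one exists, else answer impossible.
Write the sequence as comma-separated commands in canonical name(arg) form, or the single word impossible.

key: position moved to (2,0) AND the heading swung to E — translation plus rotation needed
from: (2, 3) facing down
[1] after move(3): (2, 0) facing down
[2] after turn(left): (2, 0) facing right
no rival 2-sequence matches.

move(3), turn(left)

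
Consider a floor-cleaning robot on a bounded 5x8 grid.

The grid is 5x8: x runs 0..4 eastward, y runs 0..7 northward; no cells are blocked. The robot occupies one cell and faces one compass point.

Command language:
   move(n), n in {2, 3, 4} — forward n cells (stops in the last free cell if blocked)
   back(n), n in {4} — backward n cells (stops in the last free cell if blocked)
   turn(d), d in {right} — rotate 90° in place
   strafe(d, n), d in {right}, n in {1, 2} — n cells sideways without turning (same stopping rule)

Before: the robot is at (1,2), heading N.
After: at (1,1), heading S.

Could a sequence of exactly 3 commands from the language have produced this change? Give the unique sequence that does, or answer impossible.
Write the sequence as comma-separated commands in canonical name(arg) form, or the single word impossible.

turn(right), strafe(right, 1), turn(right)

key: position moved to (1,1) AND the heading swung to S — translation plus rotation needed
from: at (1,2), heading N
[1] after turn(right): at (1,2), heading E
[2] after strafe(right, 1): at (1,1), heading E
[3] after turn(right): at (1,1), heading S
no other 3-command option fits: unique.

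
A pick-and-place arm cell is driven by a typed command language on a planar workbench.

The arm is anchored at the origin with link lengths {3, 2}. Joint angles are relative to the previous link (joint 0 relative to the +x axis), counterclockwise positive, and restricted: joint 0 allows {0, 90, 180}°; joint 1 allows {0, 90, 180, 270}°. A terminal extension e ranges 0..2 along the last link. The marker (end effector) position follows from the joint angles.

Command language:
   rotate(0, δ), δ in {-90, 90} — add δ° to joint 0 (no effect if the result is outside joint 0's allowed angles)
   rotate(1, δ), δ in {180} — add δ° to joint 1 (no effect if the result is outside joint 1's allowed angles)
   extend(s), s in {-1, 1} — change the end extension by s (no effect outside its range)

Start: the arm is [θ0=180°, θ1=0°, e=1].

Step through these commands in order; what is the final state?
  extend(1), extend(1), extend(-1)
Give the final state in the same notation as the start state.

from: [θ0=180°, θ1=0°, e=1]
[1] after extend(1): [θ0=180°, θ1=0°, e=2]
[2] after extend(1): [θ0=180°, θ1=0°, e=2]
[3] after extend(-1): [θ0=180°, θ1=0°, e=1]

[θ0=180°, θ1=0°, e=1]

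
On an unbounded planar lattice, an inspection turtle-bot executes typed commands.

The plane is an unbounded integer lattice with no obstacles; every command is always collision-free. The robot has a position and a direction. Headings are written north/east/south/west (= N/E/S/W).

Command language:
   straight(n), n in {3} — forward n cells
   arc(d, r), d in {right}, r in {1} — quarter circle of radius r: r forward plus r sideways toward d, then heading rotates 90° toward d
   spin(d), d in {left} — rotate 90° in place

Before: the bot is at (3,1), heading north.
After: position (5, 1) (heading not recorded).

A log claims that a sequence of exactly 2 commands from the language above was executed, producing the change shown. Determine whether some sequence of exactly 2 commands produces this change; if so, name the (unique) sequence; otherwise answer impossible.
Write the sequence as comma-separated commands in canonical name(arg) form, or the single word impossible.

t0: at (3,1), heading north
step 1 (arc(right, 1)): at (4,2), heading east
step 2 (arc(right, 1)): at (5,1), heading south
no rival 2-sequence matches.

arc(right, 1), arc(right, 1)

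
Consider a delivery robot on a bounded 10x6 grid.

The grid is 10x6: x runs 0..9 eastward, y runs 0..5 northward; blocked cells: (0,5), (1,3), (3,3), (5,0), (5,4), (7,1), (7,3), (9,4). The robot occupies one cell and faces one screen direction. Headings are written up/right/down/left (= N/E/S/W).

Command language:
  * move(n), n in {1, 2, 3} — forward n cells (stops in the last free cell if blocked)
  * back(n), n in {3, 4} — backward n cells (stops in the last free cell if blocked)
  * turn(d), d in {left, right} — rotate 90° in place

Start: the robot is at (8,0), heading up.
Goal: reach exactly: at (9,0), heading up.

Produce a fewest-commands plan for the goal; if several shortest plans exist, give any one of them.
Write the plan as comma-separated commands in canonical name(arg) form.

turn(right), move(3), turn(left)

t0: at (8,0), heading up
t=1 turn(right) ⇒ at (8,0), heading right
t=2 move(3) ⇒ at (9,0), heading right
t=3 turn(left) ⇒ at (9,0), heading up
nothing shorter than 3 reaches the goal.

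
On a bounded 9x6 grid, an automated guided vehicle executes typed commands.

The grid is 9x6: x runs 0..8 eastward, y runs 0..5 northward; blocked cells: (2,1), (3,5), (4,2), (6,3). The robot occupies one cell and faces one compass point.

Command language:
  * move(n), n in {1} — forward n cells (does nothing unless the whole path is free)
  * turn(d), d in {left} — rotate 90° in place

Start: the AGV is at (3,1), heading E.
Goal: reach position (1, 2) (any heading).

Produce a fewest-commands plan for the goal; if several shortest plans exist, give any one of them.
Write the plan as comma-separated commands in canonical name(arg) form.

turn(left), move(1), turn(left), move(1), move(1)

from: at (3,1), heading E
t=1 turn(left) ⇒ at (3,1), heading N
t=2 move(1) ⇒ at (3,2), heading N
t=3 turn(left) ⇒ at (3,2), heading W
t=4 move(1) ⇒ at (2,2), heading W
t=5 move(1) ⇒ at (1,2), heading W
minimal: 5 command(s), checked below 5.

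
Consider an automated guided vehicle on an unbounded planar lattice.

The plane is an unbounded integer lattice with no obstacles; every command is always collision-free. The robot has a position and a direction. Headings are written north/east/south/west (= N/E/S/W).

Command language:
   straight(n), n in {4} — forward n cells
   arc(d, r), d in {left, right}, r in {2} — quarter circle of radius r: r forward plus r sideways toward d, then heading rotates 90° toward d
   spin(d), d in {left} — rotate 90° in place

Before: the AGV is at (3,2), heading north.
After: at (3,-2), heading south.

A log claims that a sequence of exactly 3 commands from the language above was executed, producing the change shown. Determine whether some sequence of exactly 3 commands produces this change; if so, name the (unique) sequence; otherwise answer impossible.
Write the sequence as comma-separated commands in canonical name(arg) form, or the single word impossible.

spin(left), spin(left), straight(4)

key: running straight(4) before spin(left) would end elsewhere — order is forced
from: at (3,2), heading north
t=1 spin(left) ⇒ at (3,2), heading west
t=2 spin(left) ⇒ at (3,2), heading south
t=3 straight(4) ⇒ at (3,-2), heading south
all 64 alternatives checked — unique.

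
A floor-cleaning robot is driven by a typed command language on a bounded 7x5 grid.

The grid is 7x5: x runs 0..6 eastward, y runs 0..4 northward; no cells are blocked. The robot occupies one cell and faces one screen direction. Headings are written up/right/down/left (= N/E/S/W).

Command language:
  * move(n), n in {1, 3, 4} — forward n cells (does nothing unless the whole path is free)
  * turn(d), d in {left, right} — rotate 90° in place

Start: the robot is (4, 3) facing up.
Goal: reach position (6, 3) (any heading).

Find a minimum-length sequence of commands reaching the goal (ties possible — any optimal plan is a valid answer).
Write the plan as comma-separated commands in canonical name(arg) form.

begin: (4, 3) facing up
step 1 (turn(right)): (4, 3) facing right
step 2 (move(1)): (5, 3) facing right
step 3 (move(1)): (6, 3) facing right
shorter routes all fall short; 3 is best.

turn(right), move(1), move(1)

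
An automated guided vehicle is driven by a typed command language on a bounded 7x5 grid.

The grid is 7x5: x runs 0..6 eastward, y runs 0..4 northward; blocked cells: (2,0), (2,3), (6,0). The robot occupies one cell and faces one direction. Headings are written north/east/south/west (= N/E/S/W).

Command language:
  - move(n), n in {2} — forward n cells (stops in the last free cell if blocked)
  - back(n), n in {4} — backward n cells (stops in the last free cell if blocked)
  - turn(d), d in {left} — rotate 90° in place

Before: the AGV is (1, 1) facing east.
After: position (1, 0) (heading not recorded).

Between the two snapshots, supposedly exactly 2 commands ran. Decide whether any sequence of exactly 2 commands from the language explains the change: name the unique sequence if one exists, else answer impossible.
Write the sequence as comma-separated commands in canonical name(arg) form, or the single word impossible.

turn(left), back(4)

key: back(4) runs into the grid edge before its full distance
t0: (1, 1) facing east
1. turn(left) → (1, 1) facing north
2. back(4) → (1, 0) facing north
all 9 alternatives checked — unique.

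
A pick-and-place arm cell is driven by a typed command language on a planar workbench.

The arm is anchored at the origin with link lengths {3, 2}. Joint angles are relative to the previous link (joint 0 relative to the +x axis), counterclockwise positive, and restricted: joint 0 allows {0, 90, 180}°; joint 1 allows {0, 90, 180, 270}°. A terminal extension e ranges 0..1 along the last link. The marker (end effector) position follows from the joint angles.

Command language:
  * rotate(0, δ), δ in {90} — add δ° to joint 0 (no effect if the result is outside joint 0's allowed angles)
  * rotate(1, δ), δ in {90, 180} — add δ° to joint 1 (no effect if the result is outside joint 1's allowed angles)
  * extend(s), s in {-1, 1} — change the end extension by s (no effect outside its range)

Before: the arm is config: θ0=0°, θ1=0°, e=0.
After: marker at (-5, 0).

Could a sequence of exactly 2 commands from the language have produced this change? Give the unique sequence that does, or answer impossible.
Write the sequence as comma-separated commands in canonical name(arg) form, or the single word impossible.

t0: config: θ0=0°, θ1=0°, e=0
t=1 rotate(0, 90) ⇒ config: θ0=90°, θ1=0°, e=0
t=2 rotate(0, 90) ⇒ config: θ0=180°, θ1=0°, e=0
no other 2-command option fits: unique.

rotate(0, 90), rotate(0, 90)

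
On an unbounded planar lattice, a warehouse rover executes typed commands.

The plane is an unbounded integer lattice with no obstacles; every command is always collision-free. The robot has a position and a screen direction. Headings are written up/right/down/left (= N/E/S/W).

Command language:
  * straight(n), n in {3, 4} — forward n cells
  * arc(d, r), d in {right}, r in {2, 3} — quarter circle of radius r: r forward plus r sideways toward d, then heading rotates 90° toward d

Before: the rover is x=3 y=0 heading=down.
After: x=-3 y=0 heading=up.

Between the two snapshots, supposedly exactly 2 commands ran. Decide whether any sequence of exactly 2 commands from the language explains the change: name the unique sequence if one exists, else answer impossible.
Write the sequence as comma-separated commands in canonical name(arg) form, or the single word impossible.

key: position moved to (-3,0) AND the heading swung to N — translation plus rotation needed
t0: x=3 y=0 heading=down
[1] after arc(right, 3): x=0 y=-3 heading=left
[2] after arc(right, 3): x=-3 y=0 heading=up
all 16 alternatives checked — unique.

arc(right, 3), arc(right, 3)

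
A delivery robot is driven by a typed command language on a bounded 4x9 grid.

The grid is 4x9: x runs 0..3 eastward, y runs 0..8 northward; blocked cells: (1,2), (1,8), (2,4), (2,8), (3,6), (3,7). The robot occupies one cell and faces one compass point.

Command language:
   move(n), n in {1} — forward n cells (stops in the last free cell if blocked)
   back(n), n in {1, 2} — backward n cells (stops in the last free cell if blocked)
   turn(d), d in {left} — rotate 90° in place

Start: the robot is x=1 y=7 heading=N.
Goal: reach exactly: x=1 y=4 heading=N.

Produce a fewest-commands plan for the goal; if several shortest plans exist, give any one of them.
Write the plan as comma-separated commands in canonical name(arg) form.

begin: x=1 y=7 heading=N
[1] after back(2): x=1 y=5 heading=N
[2] after back(1): x=1 y=4 heading=N
no 1-step plan works, so 2 is optimal.

back(2), back(1)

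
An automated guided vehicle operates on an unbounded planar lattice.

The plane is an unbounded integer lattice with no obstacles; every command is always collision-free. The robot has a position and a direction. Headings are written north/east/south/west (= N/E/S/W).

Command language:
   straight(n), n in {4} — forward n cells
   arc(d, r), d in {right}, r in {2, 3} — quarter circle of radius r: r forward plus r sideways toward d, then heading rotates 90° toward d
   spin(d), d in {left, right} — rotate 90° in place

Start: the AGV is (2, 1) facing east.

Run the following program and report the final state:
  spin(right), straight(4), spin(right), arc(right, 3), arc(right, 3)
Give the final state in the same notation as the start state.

(2, 3) facing east

t0: (2, 1) facing east
t=1 spin(right) ⇒ (2, 1) facing south
t=2 straight(4) ⇒ (2, -3) facing south
t=3 spin(right) ⇒ (2, -3) facing west
t=4 arc(right, 3) ⇒ (-1, 0) facing north
t=5 arc(right, 3) ⇒ (2, 3) facing east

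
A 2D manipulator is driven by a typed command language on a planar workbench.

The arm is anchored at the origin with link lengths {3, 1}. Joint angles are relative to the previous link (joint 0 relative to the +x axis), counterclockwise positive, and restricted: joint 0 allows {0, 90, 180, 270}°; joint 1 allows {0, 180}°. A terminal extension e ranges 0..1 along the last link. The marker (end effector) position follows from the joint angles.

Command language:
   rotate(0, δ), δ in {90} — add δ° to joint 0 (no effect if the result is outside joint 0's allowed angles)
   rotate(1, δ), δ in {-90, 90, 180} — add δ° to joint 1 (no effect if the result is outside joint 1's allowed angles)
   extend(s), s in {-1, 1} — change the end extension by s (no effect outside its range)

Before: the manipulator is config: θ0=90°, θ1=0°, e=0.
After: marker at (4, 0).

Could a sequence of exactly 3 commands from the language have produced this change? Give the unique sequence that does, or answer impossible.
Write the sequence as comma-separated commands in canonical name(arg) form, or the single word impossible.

rotate(0, 90), rotate(0, 90), rotate(0, 90)

t0: config: θ0=90°, θ1=0°, e=0
t=1 rotate(0, 90) ⇒ config: θ0=180°, θ1=0°, e=0
t=2 rotate(0, 90) ⇒ config: θ0=270°, θ1=0°, e=0
t=3 rotate(0, 90) ⇒ config: θ0=0°, θ1=0°, e=0
uniquely the one of 216 3-step routes that fits.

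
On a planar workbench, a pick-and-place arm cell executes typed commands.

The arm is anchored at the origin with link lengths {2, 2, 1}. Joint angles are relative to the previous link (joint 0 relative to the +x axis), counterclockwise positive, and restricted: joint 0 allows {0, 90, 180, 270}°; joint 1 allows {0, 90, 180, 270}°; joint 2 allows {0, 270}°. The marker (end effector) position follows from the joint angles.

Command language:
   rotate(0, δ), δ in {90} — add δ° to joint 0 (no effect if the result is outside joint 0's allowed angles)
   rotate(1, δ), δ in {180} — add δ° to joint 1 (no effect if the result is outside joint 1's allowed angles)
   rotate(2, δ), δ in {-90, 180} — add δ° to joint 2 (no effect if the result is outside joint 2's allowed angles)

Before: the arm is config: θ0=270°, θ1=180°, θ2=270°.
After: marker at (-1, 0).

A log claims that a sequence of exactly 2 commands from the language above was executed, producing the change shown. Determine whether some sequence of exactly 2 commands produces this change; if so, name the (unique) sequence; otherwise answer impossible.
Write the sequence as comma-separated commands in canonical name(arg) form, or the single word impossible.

t0: config: θ0=270°, θ1=180°, θ2=270°
[1] after rotate(0, 90): config: θ0=0°, θ1=180°, θ2=270°
[2] after rotate(0, 90): config: θ0=90°, θ1=180°, θ2=270°
no other 2-command option fits: unique.

rotate(0, 90), rotate(0, 90)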